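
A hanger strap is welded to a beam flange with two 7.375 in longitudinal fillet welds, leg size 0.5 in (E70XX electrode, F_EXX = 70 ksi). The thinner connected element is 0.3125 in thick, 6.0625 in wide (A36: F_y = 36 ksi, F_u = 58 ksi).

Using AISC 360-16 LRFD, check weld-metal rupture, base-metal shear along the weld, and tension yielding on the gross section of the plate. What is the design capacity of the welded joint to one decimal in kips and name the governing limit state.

Weld metal: throat = 0.707×0.5 = 0.3535 in, L = 2×7.375 = 14.75 in. φR_n = 0.75 × 0.6 × 70 × 0.3535 × 14.75 = 164.2 kips.
Base metal shear (0.3125 in plate): yield φR_n = 1.0×0.6×36×0.3125×14.75 = 99.6 kips; rupture φR_n = 0.75×0.6×58×0.3125×14.75 = 120.3 kips; take 99.6 kips (yield).
Tension yield (gross): A_g = 6.0625×0.3125 = 1.8945 in². φR_n = 0.90 × 36 × 1.8945 = 61.4 kips.
Governing: min(164.2, 99.6, 61.4) = 61.4 kips → gross-section yield.

61.4 kips (gross-section yield governs)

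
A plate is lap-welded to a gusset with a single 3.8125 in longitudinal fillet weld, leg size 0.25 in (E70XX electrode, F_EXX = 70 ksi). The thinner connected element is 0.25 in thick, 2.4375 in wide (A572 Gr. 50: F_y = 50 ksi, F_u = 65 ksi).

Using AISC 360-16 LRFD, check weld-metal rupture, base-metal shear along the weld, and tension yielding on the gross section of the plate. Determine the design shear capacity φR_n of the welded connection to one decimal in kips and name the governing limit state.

Weld metal: throat = 0.707×0.25 = 0.17675 in, L = 3.8125 in. φR_n = 0.75 × 0.6 × 70 × 0.17675 × 3.8125 = 21.2 kips.
Base metal shear (0.25 in plate): yield φR_n = 1.0×0.6×50×0.25×3.8125 = 28.6 kips; rupture φR_n = 0.75×0.6×65×0.25×3.8125 = 27.9 kips; take 27.9 kips (rupture).
Tension yield (gross): A_g = 2.4375×0.25 = 0.60938 in². φR_n = 0.90 × 50 × 0.60938 = 27.4 kips.
Governing: min(21.2, 27.9, 27.4) = 21.2 kips → weld metal.

21.2 kips (weld metal governs)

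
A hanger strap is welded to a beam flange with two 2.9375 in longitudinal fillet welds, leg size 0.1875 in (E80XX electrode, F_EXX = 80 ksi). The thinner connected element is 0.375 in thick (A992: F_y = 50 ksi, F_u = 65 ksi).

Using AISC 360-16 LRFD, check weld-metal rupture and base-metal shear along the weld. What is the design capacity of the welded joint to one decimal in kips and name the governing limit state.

28.0 kips (weld metal governs)

Weld metal: throat = 0.707×0.1875 = 0.13256 in, L = 2×2.9375 = 5.875 in. φR_n = 0.75 × 0.6 × 80 × 0.13256 × 5.875 = 28.0 kips.
Base metal shear (0.375 in plate): yield φR_n = 1.0×0.6×50×0.375×5.875 = 66.1 kips; rupture φR_n = 0.75×0.6×65×0.375×5.875 = 64.4 kips; take 64.4 kips (rupture).
Governing: min(28.0, 64.4) = 28.0 kips → weld metal.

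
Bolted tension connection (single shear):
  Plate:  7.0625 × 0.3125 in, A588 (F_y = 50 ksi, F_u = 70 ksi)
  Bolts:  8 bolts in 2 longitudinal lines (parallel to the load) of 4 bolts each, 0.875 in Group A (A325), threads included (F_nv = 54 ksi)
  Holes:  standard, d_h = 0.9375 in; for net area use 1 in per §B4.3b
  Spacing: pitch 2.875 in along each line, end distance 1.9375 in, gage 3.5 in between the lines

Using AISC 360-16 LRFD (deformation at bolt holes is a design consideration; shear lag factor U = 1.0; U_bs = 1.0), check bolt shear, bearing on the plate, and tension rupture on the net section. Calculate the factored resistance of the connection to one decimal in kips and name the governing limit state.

Bolt shear: A_b = π(0.875)²/4 = 0.60132 in². φR_n = 0.75 × 54 × 0.60132 × 8 × 1 = 194.8 kips.
Bearing (0.3125 in plate, F_u = 70 ksi): end bolts L_c = 1.9375 − 0.9375/2 = 1.46875, R_n = min(1.2×1.46875×0.3125×70, 2.4×0.875×0.3125×70) = 38.555 kips/bolt; interior L_c = 2.875 − 0.9375 = 1.9375, R_n = 45.938 kips/bolt. φR_n = 0.75 × (2×38.555 + 6×45.938) = 264.6 kips.
Tension rupture (net): A_n = (7.0625 − 2×1)×0.3125 = 1.582 in² (U = 1.0, A_e = A_n). φR_n = 0.75 × 70 × 1.582 = 83.1 kips.
Governing: min(194.8, 264.6, 83.1) = 83.1 kips → net-section rupture.

83.1 kips (net-section rupture governs)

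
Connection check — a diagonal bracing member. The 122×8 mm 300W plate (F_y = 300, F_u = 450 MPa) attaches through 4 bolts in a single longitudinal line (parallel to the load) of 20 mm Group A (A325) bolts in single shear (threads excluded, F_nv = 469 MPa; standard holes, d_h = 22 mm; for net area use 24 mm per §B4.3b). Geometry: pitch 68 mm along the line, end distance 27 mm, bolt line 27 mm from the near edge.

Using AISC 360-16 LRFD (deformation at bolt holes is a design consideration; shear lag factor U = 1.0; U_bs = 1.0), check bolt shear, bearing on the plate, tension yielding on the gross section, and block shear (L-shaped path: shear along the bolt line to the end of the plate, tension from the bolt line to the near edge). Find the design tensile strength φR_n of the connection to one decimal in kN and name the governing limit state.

Bolt shear: A_b = π(20)²/4 = 314.16 mm². φR_n = 0.75 × 469 × 314.16 × 4 × 1 = 442.0 kN.
Bearing (8 mm plate, F_u = 450 MPa): end bolts L_c = 27 − 22/2 = 16, R_n = min(1.2×16×8×450, 2.4×20×8×450) = 69.12 kN/bolt; interior L_c = 68 − 22 = 46, R_n = 172.8 kN/bolt. φR_n = 0.75 × (1×69.12 + 3×172.8) = 440.6 kN.
Tension yield (gross): A_g = 122×8 = 976 mm². φR_n = 0.90 × 300 × 976 = 263.5 kN.
Block shear: shear path 1×[27+3×68] = 1×231 mm, A_gv = 1848, A_nv = 1×(231 − 3.5×24)×8 = 1176 mm²; tension to near edge: (27 − 0.5×24)×8 = 120 mm². R_n = min(0.6×450×1176, 0.6×300×1848) + 1.0×450×120 = min(317.52, 332.64) + 54 = 371.52 kN. φR_n = 0.75 × 371.52 = 278.6 kN.
Governing: min(442.0, 440.6, 263.5, 278.6) = 263.5 kN → gross-section yield.

263.5 kN (gross-section yield governs)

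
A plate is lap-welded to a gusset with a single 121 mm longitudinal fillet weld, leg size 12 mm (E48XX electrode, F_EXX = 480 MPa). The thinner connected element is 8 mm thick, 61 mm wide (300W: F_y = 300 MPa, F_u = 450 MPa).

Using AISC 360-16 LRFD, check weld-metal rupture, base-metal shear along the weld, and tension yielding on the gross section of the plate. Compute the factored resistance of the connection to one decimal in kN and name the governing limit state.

131.8 kN (gross-section yield governs)

Weld metal: throat = 0.707×12 = 8.484 mm, L = 121 mm. φR_n = 0.75 × 0.6 × 480 × 8.484 × 121 = 221.7 kN.
Base metal shear (8 mm plate): yield φR_n = 1.0×0.6×300×8×121 = 174.2 kN; rupture φR_n = 0.75×0.6×450×8×121 = 196.0 kN; take 174.2 kN (yield).
Tension yield (gross): A_g = 61×8 = 488 mm². φR_n = 0.90 × 300 × 488 = 131.8 kN.
Governing: min(221.7, 174.2, 131.8) = 131.8 kN → gross-section yield.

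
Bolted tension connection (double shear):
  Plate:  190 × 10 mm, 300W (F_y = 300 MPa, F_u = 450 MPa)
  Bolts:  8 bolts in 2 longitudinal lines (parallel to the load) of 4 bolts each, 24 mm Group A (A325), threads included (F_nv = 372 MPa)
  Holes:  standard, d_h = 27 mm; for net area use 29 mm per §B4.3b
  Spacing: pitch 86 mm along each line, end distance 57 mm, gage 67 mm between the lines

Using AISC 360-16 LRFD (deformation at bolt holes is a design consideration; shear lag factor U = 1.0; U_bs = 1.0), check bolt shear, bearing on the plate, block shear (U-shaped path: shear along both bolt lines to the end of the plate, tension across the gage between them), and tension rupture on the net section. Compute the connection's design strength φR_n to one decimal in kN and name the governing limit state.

445.5 kN (net-section rupture governs)

Bolt shear: A_b = π(24)²/4 = 452.39 mm². φR_n = 0.75 × 372 × 452.39 × 8 × 2 = 2019.5 kN.
Bearing (10 mm plate, F_u = 450 MPa): end bolts L_c = 57 − 27/2 = 43.5, R_n = min(1.2×43.5×10×450, 2.4×24×10×450) = 234.9 kN/bolt; interior L_c = 86 − 27 = 59, R_n = 259.2 kN/bolt. φR_n = 0.75 × (2×234.9 + 6×259.2) = 1518.8 kN.
Block shear: shear path 2×[57+3×86] = 2×315 mm, A_gv = 6300, A_nv = 2×(315 − 3.5×29)×10 = 4270 mm²; tension across gage: (67 − 1×29)×10 = 380 mm². R_n = min(0.6×450×4270, 0.6×300×6300) + 1.0×450×380 = min(1152.9, 1134) + 171 = 1305 kN. φR_n = 0.75 × 1305 = 978.8 kN.
Tension rupture (net): A_n = (190 − 2×29)×10 = 1320 mm² (U = 1.0, A_e = A_n). φR_n = 0.75 × 450 × 1320 = 445.5 kN.
Governing: min(2019.5, 1518.8, 978.8, 445.5) = 445.5 kN → net-section rupture.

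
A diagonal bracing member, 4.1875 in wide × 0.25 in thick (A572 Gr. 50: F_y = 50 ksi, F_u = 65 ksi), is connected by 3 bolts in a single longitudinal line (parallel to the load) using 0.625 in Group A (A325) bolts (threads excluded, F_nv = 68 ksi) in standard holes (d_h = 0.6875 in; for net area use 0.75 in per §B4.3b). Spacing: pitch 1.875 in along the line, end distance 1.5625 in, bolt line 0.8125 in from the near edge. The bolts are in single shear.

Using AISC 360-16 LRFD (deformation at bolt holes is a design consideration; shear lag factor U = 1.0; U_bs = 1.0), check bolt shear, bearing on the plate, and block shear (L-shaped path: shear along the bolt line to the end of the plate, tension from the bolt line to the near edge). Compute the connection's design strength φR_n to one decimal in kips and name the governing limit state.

30.5 kips (block shear governs)

Bolt shear: A_b = π(0.625)²/4 = 0.3068 in². φR_n = 0.75 × 68 × 0.3068 × 3 × 1 = 46.9 kips.
Bearing (0.25 in plate, F_u = 65 ksi): end bolts L_c = 1.5625 − 0.6875/2 = 1.21875, R_n = min(1.2×1.21875×0.25×65, 2.4×0.625×0.25×65) = 23.766 kips/bolt; interior L_c = 1.875 − 0.6875 = 1.1875, R_n = 23.156 kips/bolt. φR_n = 0.75 × (1×23.766 + 2×23.156) = 52.6 kips.
Block shear: shear path 1×[1.5625+2×1.875] = 1×5.3125 in, A_gv = 1.3281, A_nv = 1×(5.3125 − 2.5×0.75)×0.25 = 0.85938 in²; tension to near edge: (0.8125 − 0.5×0.75)×0.25 = 0.10938 in². R_n = min(0.6×65×0.85938, 0.6×50×1.3281) + 1.0×65×0.10938 = min(33.516, 39.843) + 7.1097 = 40.626 kips. φR_n = 0.75 × 40.626 = 30.5 kips.
Governing: min(46.9, 52.6, 30.5) = 30.5 kips → block shear.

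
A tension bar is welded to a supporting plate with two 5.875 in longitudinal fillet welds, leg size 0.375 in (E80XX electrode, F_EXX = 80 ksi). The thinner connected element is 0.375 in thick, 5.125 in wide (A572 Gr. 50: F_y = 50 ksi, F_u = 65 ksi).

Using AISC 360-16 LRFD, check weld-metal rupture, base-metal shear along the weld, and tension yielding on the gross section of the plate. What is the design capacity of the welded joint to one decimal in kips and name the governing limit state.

86.5 kips (gross-section yield governs)

Weld metal: throat = 0.707×0.375 = 0.26513 in, L = 2×5.875 = 11.75 in. φR_n = 0.75 × 0.6 × 80 × 0.26513 × 11.75 = 112.1 kips.
Base metal shear (0.375 in plate): yield φR_n = 1.0×0.6×50×0.375×11.75 = 132.2 kips; rupture φR_n = 0.75×0.6×65×0.375×11.75 = 128.9 kips; take 128.9 kips (rupture).
Tension yield (gross): A_g = 5.125×0.375 = 1.9219 in². φR_n = 0.90 × 50 × 1.9219 = 86.5 kips.
Governing: min(112.1, 128.9, 86.5) = 86.5 kips → gross-section yield.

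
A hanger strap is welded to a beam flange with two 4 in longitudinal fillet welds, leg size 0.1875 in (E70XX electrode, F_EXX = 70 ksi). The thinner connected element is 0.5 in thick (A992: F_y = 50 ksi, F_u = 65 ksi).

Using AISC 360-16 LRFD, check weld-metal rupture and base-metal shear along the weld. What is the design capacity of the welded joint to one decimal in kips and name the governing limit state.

33.4 kips (weld metal governs)

Weld metal: throat = 0.707×0.1875 = 0.13256 in, L = 2×4 = 8 in. φR_n = 0.75 × 0.6 × 70 × 0.13256 × 8 = 33.4 kips.
Base metal shear (0.5 in plate): yield φR_n = 1.0×0.6×50×0.5×8 = 120.0 kips; rupture φR_n = 0.75×0.6×65×0.5×8 = 117.0 kips; take 117.0 kips (rupture).
Governing: min(33.4, 117.0) = 33.4 kips → weld metal.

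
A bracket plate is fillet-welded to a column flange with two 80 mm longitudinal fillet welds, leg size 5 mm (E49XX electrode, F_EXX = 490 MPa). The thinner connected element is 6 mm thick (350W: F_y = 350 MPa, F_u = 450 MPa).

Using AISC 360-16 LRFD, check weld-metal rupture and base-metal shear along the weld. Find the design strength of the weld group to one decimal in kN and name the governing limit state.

Weld metal: throat = 0.707×5 = 3.535 mm, L = 2×80 = 160 mm. φR_n = 0.75 × 0.6 × 490 × 3.535 × 160 = 124.7 kN.
Base metal shear (6 mm plate): yield φR_n = 1.0×0.6×350×6×160 = 201.6 kN; rupture φR_n = 0.75×0.6×450×6×160 = 194.4 kN; take 194.4 kN (rupture).
Governing: min(124.7, 194.4) = 124.7 kN → weld metal.

124.7 kN (weld metal governs)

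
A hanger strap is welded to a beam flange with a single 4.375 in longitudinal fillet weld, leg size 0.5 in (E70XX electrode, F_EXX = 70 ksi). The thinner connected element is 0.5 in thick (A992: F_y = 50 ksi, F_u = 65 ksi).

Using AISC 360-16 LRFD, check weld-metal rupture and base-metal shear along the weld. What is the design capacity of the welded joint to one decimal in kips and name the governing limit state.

Weld metal: throat = 0.707×0.5 = 0.3535 in, L = 4.375 in. φR_n = 0.75 × 0.6 × 70 × 0.3535 × 4.375 = 48.7 kips.
Base metal shear (0.5 in plate): yield φR_n = 1.0×0.6×50×0.5×4.375 = 65.6 kips; rupture φR_n = 0.75×0.6×65×0.5×4.375 = 64.0 kips; take 64.0 kips (rupture).
Governing: min(48.7, 64.0) = 48.7 kips → weld metal.

48.7 kips (weld metal governs)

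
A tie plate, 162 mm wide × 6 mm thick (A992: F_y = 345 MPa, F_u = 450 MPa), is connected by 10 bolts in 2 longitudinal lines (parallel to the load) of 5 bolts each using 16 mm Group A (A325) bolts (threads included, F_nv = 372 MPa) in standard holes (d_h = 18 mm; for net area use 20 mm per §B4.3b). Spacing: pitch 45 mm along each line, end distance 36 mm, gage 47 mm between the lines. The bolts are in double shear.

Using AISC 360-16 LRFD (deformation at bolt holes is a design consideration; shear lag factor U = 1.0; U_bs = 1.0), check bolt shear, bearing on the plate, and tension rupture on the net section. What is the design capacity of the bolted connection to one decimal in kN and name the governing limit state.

Bolt shear: A_b = π(16)²/4 = 201.06 mm². φR_n = 0.75 × 372 × 201.06 × 10 × 2 = 1121.9 kN.
Bearing (6 mm plate, F_u = 450 MPa): end bolts L_c = 36 − 18/2 = 27, R_n = min(1.2×27×6×450, 2.4×16×6×450) = 87.48 kN/bolt; interior L_c = 45 − 18 = 27, R_n = 87.48 kN/bolt. φR_n = 0.75 × (2×87.48 + 8×87.48) = 656.1 kN.
Tension rupture (net): A_n = (162 − 2×20)×6 = 732 mm² (U = 1.0, A_e = A_n). φR_n = 0.75 × 450 × 732 = 247.1 kN.
Governing: min(1121.9, 656.1, 247.1) = 247.1 kN → net-section rupture.

247.1 kN (net-section rupture governs)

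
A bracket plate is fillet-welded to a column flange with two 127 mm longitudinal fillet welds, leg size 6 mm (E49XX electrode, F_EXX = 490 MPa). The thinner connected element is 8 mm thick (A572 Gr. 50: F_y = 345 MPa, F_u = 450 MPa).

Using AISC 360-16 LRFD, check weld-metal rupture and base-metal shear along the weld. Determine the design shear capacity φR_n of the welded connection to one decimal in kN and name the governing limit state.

Weld metal: throat = 0.707×6 = 4.242 mm, L = 2×127 = 254 mm. φR_n = 0.75 × 0.6 × 490 × 4.242 × 254 = 237.6 kN.
Base metal shear (8 mm plate): yield φR_n = 1.0×0.6×345×8×254 = 420.6 kN; rupture φR_n = 0.75×0.6×450×8×254 = 411.5 kN; take 411.5 kN (rupture).
Governing: min(237.6, 411.5) = 237.6 kN → weld metal.

237.6 kN (weld metal governs)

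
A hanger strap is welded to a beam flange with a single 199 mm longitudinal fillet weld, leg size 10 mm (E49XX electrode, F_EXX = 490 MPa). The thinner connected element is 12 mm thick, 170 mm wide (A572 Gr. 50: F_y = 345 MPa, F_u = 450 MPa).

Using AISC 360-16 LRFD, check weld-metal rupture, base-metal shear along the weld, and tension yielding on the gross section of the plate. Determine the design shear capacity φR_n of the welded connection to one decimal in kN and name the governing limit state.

Weld metal: throat = 0.707×10 = 7.07 mm, L = 199 mm. φR_n = 0.75 × 0.6 × 490 × 7.07 × 199 = 310.2 kN.
Base metal shear (12 mm plate): yield φR_n = 1.0×0.6×345×12×199 = 494.3 kN; rupture φR_n = 0.75×0.6×450×12×199 = 483.6 kN; take 483.6 kN (rupture).
Tension yield (gross): A_g = 170×12 = 2040 mm². φR_n = 0.90 × 345 × 2040 = 633.4 kN.
Governing: min(310.2, 483.6, 633.4) = 310.2 kN → weld metal.

310.2 kN (weld metal governs)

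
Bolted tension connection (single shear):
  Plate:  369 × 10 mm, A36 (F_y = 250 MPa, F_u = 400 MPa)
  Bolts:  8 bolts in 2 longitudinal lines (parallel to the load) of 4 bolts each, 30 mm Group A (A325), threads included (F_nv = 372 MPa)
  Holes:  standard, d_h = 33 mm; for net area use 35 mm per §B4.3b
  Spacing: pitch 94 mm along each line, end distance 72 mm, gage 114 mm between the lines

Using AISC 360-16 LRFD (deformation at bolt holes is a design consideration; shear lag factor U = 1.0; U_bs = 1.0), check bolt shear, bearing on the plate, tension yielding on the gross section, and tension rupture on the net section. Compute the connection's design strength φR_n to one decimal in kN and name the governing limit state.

Bolt shear: A_b = π(30)²/4 = 706.86 mm². φR_n = 0.75 × 372 × 706.86 × 8 × 1 = 1577.7 kN.
Bearing (10 mm plate, F_u = 400 MPa): end bolts L_c = 72 − 33/2 = 55.5, R_n = min(1.2×55.5×10×400, 2.4×30×10×400) = 266.4 kN/bolt; interior L_c = 94 − 33 = 61, R_n = 288 kN/bolt. φR_n = 0.75 × (2×266.4 + 6×288) = 1695.6 kN.
Tension yield (gross): A_g = 369×10 = 3690 mm². φR_n = 0.90 × 250 × 3690 = 830.3 kN.
Tension rupture (net): A_n = (369 − 2×35)×10 = 2990 mm² (U = 1.0, A_e = A_n). φR_n = 0.75 × 400 × 2990 = 897.0 kN.
Governing: min(1577.7, 1695.6, 830.3, 897.0) = 830.3 kN → gross-section yield.

830.3 kN (gross-section yield governs)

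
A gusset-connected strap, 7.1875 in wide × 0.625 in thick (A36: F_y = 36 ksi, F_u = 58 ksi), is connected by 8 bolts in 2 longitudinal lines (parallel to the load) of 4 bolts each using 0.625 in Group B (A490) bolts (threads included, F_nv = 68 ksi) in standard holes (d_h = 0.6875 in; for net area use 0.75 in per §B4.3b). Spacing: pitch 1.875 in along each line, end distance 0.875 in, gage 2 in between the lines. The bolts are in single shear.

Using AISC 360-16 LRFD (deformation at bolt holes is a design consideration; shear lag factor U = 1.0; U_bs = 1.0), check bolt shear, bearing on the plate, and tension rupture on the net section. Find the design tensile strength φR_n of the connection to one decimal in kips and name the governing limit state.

Bolt shear: A_b = π(0.625)²/4 = 0.3068 in². φR_n = 0.75 × 68 × 0.3068 × 8 × 1 = 125.2 kips.
Bearing (0.625 in plate, F_u = 58 ksi): end bolts L_c = 0.875 − 0.6875/2 = 0.53125, R_n = min(1.2×0.53125×0.625×58, 2.4×0.625×0.625×58) = 23.109 kips/bolt; interior L_c = 1.875 − 0.6875 = 1.1875, R_n = 51.656 kips/bolt. φR_n = 0.75 × (2×23.109 + 6×51.656) = 267.1 kips.
Tension rupture (net): A_n = (7.1875 − 2×0.75)×0.625 = 3.5547 in² (U = 1.0, A_e = A_n). φR_n = 0.75 × 58 × 3.5547 = 154.6 kips.
Governing: min(125.2, 267.1, 154.6) = 125.2 kips → bolt shear.

125.2 kips (bolt shear governs)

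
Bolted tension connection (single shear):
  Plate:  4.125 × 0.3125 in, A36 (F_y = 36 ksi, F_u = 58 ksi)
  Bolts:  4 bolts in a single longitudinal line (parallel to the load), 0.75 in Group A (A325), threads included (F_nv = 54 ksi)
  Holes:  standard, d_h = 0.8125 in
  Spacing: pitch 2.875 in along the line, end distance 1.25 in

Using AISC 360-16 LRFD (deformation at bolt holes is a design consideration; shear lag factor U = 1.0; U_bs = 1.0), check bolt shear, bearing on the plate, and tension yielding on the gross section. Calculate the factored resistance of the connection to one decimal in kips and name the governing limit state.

Bolt shear: A_b = π(0.75)²/4 = 0.44179 in². φR_n = 0.75 × 54 × 0.44179 × 4 × 1 = 71.6 kips.
Bearing (0.3125 in plate, F_u = 58 ksi): end bolts L_c = 1.25 − 0.8125/2 = 0.84375, R_n = min(1.2×0.84375×0.3125×58, 2.4×0.75×0.3125×58) = 18.352 kips/bolt; interior L_c = 2.875 − 0.8125 = 2.0625, R_n = 32.625 kips/bolt. φR_n = 0.75 × (1×18.352 + 3×32.625) = 87.2 kips.
Tension yield (gross): A_g = 4.125×0.3125 = 1.2891 in². φR_n = 0.90 × 36 × 1.2891 = 41.8 kips.
Governing: min(71.6, 87.2, 41.8) = 41.8 kips → gross-section yield.

41.8 kips (gross-section yield governs)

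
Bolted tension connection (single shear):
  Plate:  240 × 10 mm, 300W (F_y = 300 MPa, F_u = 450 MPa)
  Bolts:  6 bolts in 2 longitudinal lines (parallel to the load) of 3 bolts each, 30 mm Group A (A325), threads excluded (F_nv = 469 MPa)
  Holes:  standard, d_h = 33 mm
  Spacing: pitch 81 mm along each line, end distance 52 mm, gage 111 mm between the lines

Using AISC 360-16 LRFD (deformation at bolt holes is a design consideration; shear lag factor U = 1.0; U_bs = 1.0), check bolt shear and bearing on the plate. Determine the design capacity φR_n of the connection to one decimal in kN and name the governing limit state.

Bolt shear: A_b = π(30)²/4 = 706.86 mm². φR_n = 0.75 × 469 × 706.86 × 6 × 1 = 1491.8 kN.
Bearing (10 mm plate, F_u = 450 MPa): end bolts L_c = 52 − 33/2 = 35.5, R_n = min(1.2×35.5×10×450, 2.4×30×10×450) = 191.7 kN/bolt; interior L_c = 81 − 33 = 48, R_n = 259.2 kN/bolt. φR_n = 0.75 × (2×191.7 + 4×259.2) = 1065.2 kN.
Governing: min(1491.8, 1065.2) = 1065.2 kN → bearing.

1065.2 kN (bearing governs)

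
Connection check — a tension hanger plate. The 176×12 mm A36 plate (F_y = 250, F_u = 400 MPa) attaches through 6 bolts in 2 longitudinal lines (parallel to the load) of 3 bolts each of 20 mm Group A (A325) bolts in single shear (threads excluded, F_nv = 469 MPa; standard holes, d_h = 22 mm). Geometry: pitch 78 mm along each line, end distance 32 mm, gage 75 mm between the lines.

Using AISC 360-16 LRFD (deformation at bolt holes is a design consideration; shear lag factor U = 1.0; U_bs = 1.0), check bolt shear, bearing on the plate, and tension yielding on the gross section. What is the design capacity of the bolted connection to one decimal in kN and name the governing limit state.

Bolt shear: A_b = π(20)²/4 = 314.16 mm². φR_n = 0.75 × 469 × 314.16 × 6 × 1 = 663.0 kN.
Bearing (12 mm plate, F_u = 400 MPa): end bolts L_c = 32 − 22/2 = 21, R_n = min(1.2×21×12×400, 2.4×20×12×400) = 120.96 kN/bolt; interior L_c = 78 − 22 = 56, R_n = 230.4 kN/bolt. φR_n = 0.75 × (2×120.96 + 4×230.4) = 872.6 kN.
Tension yield (gross): A_g = 176×12 = 2112 mm². φR_n = 0.90 × 250 × 2112 = 475.2 kN.
Governing: min(663.0, 872.6, 475.2) = 475.2 kN → gross-section yield.

475.2 kN (gross-section yield governs)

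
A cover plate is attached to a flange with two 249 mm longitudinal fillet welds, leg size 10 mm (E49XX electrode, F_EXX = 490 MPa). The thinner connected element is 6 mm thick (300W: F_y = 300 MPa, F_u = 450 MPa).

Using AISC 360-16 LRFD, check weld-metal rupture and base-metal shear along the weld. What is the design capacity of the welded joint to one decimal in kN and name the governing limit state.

Weld metal: throat = 0.707×10 = 7.07 mm, L = 2×249 = 498 mm. φR_n = 0.75 × 0.6 × 490 × 7.07 × 498 = 776.3 kN.
Base metal shear (6 mm plate): yield φR_n = 1.0×0.6×300×6×498 = 537.8 kN; rupture φR_n = 0.75×0.6×450×6×498 = 605.1 kN; take 537.8 kN (yield).
Governing: min(776.3, 537.8) = 537.8 kN → base-metal shear.

537.8 kN (base-metal shear governs)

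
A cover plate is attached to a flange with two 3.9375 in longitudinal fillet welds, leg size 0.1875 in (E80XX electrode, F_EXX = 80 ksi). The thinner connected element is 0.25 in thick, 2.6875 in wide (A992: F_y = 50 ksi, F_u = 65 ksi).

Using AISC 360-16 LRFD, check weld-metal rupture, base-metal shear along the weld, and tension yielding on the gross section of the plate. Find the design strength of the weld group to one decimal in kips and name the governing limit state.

Weld metal: throat = 0.707×0.1875 = 0.13256 in, L = 2×3.9375 = 7.875 in. φR_n = 0.75 × 0.6 × 80 × 0.13256 × 7.875 = 37.6 kips.
Base metal shear (0.25 in plate): yield φR_n = 1.0×0.6×50×0.25×7.875 = 59.1 kips; rupture φR_n = 0.75×0.6×65×0.25×7.875 = 57.6 kips; take 57.6 kips (rupture).
Tension yield (gross): A_g = 2.6875×0.25 = 0.67188 in². φR_n = 0.90 × 50 × 0.67188 = 30.2 kips.
Governing: min(37.6, 57.6, 30.2) = 30.2 kips → gross-section yield.

30.2 kips (gross-section yield governs)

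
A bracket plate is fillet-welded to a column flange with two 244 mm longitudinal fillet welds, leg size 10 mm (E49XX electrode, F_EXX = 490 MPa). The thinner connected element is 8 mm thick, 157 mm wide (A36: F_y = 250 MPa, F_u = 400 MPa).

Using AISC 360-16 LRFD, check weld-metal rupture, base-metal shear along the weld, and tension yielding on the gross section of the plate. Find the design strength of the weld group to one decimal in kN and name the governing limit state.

282.6 kN (gross-section yield governs)

Weld metal: throat = 0.707×10 = 7.07 mm, L = 2×244 = 488 mm. φR_n = 0.75 × 0.6 × 490 × 7.07 × 488 = 760.8 kN.
Base metal shear (8 mm plate): yield φR_n = 1.0×0.6×250×8×488 = 585.6 kN; rupture φR_n = 0.75×0.6×400×8×488 = 702.7 kN; take 585.6 kN (yield).
Tension yield (gross): A_g = 157×8 = 1256 mm². φR_n = 0.90 × 250 × 1256 = 282.6 kN.
Governing: min(760.8, 585.6, 282.6) = 282.6 kN → gross-section yield.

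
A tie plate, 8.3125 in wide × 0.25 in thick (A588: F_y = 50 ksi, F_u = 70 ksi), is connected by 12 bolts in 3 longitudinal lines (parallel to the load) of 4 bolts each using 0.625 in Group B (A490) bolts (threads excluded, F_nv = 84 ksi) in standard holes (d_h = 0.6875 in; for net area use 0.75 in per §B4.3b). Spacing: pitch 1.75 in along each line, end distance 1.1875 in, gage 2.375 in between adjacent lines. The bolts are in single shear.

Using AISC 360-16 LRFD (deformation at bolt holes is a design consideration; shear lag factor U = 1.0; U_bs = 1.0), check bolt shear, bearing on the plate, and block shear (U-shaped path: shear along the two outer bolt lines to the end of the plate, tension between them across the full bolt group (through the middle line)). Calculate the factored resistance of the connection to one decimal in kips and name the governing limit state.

Bolt shear: A_b = π(0.625)²/4 = 0.3068 in². φR_n = 0.75 × 84 × 0.3068 × 12 × 1 = 231.9 kips.
Bearing (0.25 in plate, F_u = 70 ksi): end bolts L_c = 1.1875 − 0.6875/2 = 0.84375, R_n = min(1.2×0.84375×0.25×70, 2.4×0.625×0.25×70) = 17.719 kips/bolt; interior L_c = 1.75 − 0.6875 = 1.0625, R_n = 22.313 kips/bolt. φR_n = 0.75 × (3×17.719 + 9×22.313) = 190.5 kips.
Block shear: shear path 2×[1.1875+3×1.75] = 2×6.4375 in, A_gv = 3.2188, A_nv = 2×(6.4375 − 3.5×0.75)×0.25 = 1.9063 in²; tension across gage: (4.75 − 2×0.75)×0.25 = 0.8125 in². R_n = min(0.6×70×1.9063, 0.6×50×3.2188) + 1.0×70×0.8125 = min(80.065, 96.564) + 56.875 = 136.94 kips. φR_n = 0.75 × 136.94 = 102.7 kips.
Governing: min(231.9, 190.5, 102.7) = 102.7 kips → block shear.

102.7 kips (block shear governs)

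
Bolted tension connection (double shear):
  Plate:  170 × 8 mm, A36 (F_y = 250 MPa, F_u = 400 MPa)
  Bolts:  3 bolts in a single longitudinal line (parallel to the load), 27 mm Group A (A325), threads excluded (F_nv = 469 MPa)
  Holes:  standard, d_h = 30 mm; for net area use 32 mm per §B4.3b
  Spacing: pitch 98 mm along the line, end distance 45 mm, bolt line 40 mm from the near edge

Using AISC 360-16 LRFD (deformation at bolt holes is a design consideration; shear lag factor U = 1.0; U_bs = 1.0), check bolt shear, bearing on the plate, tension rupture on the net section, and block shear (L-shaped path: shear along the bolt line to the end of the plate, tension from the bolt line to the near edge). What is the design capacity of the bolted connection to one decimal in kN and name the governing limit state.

274.5 kN (block shear governs)

Bolt shear: A_b = π(27)²/4 = 572.56 mm². φR_n = 0.75 × 469 × 572.56 × 3 × 2 = 1208.4 kN.
Bearing (8 mm plate, F_u = 400 MPa): end bolts L_c = 45 − 30/2 = 30, R_n = min(1.2×30×8×400, 2.4×27×8×400) = 115.2 kN/bolt; interior L_c = 98 − 30 = 68, R_n = 207.36 kN/bolt. φR_n = 0.75 × (1×115.2 + 2×207.36) = 397.4 kN.
Tension rupture (net): A_n = (170 − 1×32)×8 = 1104 mm² (U = 1.0, A_e = A_n). φR_n = 0.75 × 400 × 1104 = 331.2 kN.
Block shear: shear path 1×[45+2×98] = 1×241 mm, A_gv = 1928, A_nv = 1×(241 − 2.5×32)×8 = 1288 mm²; tension to near edge: (40 − 0.5×32)×8 = 192 mm². R_n = min(0.6×400×1288, 0.6×250×1928) + 1.0×400×192 = min(309.12, 289.2) + 76.8 = 366 kN. φR_n = 0.75 × 366 = 274.5 kN.
Governing: min(1208.4, 397.4, 331.2, 274.5) = 274.5 kN → block shear.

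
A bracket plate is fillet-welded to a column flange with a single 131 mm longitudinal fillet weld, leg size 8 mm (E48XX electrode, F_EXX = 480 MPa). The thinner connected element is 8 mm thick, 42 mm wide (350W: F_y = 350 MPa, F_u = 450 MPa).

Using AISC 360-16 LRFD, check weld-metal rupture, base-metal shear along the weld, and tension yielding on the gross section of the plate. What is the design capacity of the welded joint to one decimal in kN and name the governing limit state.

Weld metal: throat = 0.707×8 = 5.656 mm, L = 131 mm. φR_n = 0.75 × 0.6 × 480 × 5.656 × 131 = 160.0 kN.
Base metal shear (8 mm plate): yield φR_n = 1.0×0.6×350×8×131 = 220.1 kN; rupture φR_n = 0.75×0.6×450×8×131 = 212.2 kN; take 212.2 kN (rupture).
Tension yield (gross): A_g = 42×8 = 336 mm². φR_n = 0.90 × 350 × 336 = 105.8 kN.
Governing: min(160.0, 212.2, 105.8) = 105.8 kN → gross-section yield.

105.8 kN (gross-section yield governs)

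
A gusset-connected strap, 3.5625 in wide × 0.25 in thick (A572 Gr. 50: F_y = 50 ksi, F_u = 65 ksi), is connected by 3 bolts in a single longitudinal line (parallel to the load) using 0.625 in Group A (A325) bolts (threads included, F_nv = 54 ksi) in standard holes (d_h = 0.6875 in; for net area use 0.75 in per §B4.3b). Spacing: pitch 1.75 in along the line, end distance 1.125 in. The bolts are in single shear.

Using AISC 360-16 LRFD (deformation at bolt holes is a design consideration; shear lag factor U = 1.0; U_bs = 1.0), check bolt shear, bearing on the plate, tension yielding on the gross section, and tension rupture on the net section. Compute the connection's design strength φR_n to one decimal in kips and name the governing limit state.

Bolt shear: A_b = π(0.625)²/4 = 0.3068 in². φR_n = 0.75 × 54 × 0.3068 × 3 × 1 = 37.3 kips.
Bearing (0.25 in plate, F_u = 65 ksi): end bolts L_c = 1.125 − 0.6875/2 = 0.78125, R_n = min(1.2×0.78125×0.25×65, 2.4×0.625×0.25×65) = 15.234 kips/bolt; interior L_c = 1.75 − 0.6875 = 1.0625, R_n = 20.719 kips/bolt. φR_n = 0.75 × (1×15.234 + 2×20.719) = 42.5 kips.
Tension yield (gross): A_g = 3.5625×0.25 = 0.89063 in². φR_n = 0.90 × 50 × 0.89063 = 40.1 kips.
Tension rupture (net): A_n = (3.5625 − 1×0.75)×0.25 = 0.70313 in² (U = 1.0, A_e = A_n). φR_n = 0.75 × 65 × 0.70313 = 34.3 kips.
Governing: min(37.3, 42.5, 40.1, 34.3) = 34.3 kips → net-section rupture.

34.3 kips (net-section rupture governs)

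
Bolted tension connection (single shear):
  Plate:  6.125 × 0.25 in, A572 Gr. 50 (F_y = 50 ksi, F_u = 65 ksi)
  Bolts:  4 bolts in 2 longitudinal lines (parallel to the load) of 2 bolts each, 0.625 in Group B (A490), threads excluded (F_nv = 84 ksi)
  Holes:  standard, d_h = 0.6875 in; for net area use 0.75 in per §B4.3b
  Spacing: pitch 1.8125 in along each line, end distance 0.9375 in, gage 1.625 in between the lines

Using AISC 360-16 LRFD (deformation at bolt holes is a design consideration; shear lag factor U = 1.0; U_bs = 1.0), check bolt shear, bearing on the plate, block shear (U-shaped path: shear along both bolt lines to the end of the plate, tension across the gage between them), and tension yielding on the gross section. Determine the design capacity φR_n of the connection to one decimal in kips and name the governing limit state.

34.4 kips (block shear governs)

Bolt shear: A_b = π(0.625)²/4 = 0.3068 in². φR_n = 0.75 × 84 × 0.3068 × 4 × 1 = 77.3 kips.
Bearing (0.25 in plate, F_u = 65 ksi): end bolts L_c = 0.9375 − 0.6875/2 = 0.59375, R_n = min(1.2×0.59375×0.25×65, 2.4×0.625×0.25×65) = 11.578 kips/bolt; interior L_c = 1.8125 − 0.6875 = 1.125, R_n = 21.938 kips/bolt. φR_n = 0.75 × (2×11.578 + 2×21.938) = 50.3 kips.
Block shear: shear path 2×[0.9375+1×1.8125] = 2×2.75 in, A_gv = 1.375, A_nv = 2×(2.75 − 1.5×0.75)×0.25 = 0.8125 in²; tension across gage: (1.625 − 1×0.75)×0.25 = 0.21875 in². R_n = min(0.6×65×0.8125, 0.6×50×1.375) + 1.0×65×0.21875 = min(31.688, 41.25) + 14.219 = 45.907 kips. φR_n = 0.75 × 45.907 = 34.4 kips.
Tension yield (gross): A_g = 6.125×0.25 = 1.5313 in². φR_n = 0.90 × 50 × 1.5313 = 68.9 kips.
Governing: min(77.3, 50.3, 34.4, 68.9) = 34.4 kips → block shear.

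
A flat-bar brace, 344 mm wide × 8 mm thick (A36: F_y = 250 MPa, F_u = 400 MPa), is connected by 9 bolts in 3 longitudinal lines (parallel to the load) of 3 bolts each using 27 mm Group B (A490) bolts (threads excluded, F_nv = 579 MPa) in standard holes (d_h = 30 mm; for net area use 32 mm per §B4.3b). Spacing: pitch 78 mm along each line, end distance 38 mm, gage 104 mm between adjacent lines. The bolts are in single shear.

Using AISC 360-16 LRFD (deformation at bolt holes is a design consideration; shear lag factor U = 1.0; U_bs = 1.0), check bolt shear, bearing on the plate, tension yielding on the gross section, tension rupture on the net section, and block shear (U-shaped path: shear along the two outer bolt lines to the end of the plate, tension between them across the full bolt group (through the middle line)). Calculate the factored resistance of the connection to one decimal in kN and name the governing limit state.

Bolt shear: A_b = π(27)²/4 = 572.56 mm². φR_n = 0.75 × 579 × 572.56 × 9 × 1 = 2237.7 kN.
Bearing (8 mm plate, F_u = 400 MPa): end bolts L_c = 38 − 30/2 = 23, R_n = min(1.2×23×8×400, 2.4×27×8×400) = 88.32 kN/bolt; interior L_c = 78 − 30 = 48, R_n = 184.32 kN/bolt. φR_n = 0.75 × (3×88.32 + 6×184.32) = 1028.2 kN.
Tension yield (gross): A_g = 344×8 = 2752 mm². φR_n = 0.90 × 250 × 2752 = 619.2 kN.
Tension rupture (net): A_n = (344 − 3×32)×8 = 1984 mm² (U = 1.0, A_e = A_n). φR_n = 0.75 × 400 × 1984 = 595.2 kN.
Block shear: shear path 2×[38+2×78] = 2×194 mm, A_gv = 3104, A_nv = 2×(194 − 2.5×32)×8 = 1824 mm²; tension across gage: (208 − 2×32)×8 = 1152 mm². R_n = min(0.6×400×1824, 0.6×250×3104) + 1.0×400×1152 = min(437.76, 465.6) + 460.8 = 898.56 kN. φR_n = 0.75 × 898.56 = 673.9 kN.
Governing: min(2237.7, 1028.2, 619.2, 595.2, 673.9) = 595.2 kN → net-section rupture.

595.2 kN (net-section rupture governs)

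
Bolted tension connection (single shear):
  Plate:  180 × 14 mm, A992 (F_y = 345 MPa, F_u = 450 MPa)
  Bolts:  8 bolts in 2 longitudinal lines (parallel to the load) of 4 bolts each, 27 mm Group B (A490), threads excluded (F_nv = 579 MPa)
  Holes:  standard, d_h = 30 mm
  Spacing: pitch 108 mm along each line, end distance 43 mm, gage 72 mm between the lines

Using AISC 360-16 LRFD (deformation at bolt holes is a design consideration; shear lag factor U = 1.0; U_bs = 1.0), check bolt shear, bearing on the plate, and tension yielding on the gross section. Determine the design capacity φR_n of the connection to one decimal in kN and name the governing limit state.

Bolt shear: A_b = π(27)²/4 = 572.56 mm². φR_n = 0.75 × 579 × 572.56 × 8 × 1 = 1989.1 kN.
Bearing (14 mm plate, F_u = 450 MPa): end bolts L_c = 43 − 30/2 = 28, R_n = min(1.2×28×14×450, 2.4×27×14×450) = 211.68 kN/bolt; interior L_c = 108 − 30 = 78, R_n = 408.24 kN/bolt. φR_n = 0.75 × (2×211.68 + 6×408.24) = 2154.6 kN.
Tension yield (gross): A_g = 180×14 = 2520 mm². φR_n = 0.90 × 345 × 2520 = 782.5 kN.
Governing: min(1989.1, 2154.6, 782.5) = 782.5 kN → gross-section yield.

782.5 kN (gross-section yield governs)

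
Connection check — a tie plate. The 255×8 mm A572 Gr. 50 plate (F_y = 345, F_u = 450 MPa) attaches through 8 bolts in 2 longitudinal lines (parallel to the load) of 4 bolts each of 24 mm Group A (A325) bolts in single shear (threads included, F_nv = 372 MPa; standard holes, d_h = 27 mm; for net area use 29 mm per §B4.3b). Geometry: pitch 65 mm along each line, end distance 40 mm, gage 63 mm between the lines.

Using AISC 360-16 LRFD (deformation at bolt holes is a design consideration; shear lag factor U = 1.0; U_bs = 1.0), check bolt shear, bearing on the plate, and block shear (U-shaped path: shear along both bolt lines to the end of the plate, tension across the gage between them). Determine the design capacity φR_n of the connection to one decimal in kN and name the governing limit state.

524.3 kN (block shear governs)

Bolt shear: A_b = π(24)²/4 = 452.39 mm². φR_n = 0.75 × 372 × 452.39 × 8 × 1 = 1009.7 kN.
Bearing (8 mm plate, F_u = 450 MPa): end bolts L_c = 40 − 27/2 = 26.5, R_n = min(1.2×26.5×8×450, 2.4×24×8×450) = 114.48 kN/bolt; interior L_c = 65 − 27 = 38, R_n = 164.16 kN/bolt. φR_n = 0.75 × (2×114.48 + 6×164.16) = 910.4 kN.
Block shear: shear path 2×[40+3×65] = 2×235 mm, A_gv = 3760, A_nv = 2×(235 − 3.5×29)×8 = 2136 mm²; tension across gage: (63 − 1×29)×8 = 272 mm². R_n = min(0.6×450×2136, 0.6×345×3760) + 1.0×450×272 = min(576.72, 778.32) + 122.4 = 699.12 kN. φR_n = 0.75 × 699.12 = 524.3 kN.
Governing: min(1009.7, 910.4, 524.3) = 524.3 kN → block shear.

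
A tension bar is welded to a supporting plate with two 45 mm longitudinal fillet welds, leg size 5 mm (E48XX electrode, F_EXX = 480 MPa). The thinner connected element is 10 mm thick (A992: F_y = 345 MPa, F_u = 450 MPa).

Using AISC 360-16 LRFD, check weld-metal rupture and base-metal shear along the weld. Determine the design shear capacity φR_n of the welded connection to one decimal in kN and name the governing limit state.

Weld metal: throat = 0.707×5 = 3.535 mm, L = 2×45 = 90 mm. φR_n = 0.75 × 0.6 × 480 × 3.535 × 90 = 68.7 kN.
Base metal shear (10 mm plate): yield φR_n = 1.0×0.6×345×10×90 = 186.3 kN; rupture φR_n = 0.75×0.6×450×10×90 = 182.3 kN; take 182.3 kN (rupture).
Governing: min(68.7, 182.3) = 68.7 kN → weld metal.

68.7 kN (weld metal governs)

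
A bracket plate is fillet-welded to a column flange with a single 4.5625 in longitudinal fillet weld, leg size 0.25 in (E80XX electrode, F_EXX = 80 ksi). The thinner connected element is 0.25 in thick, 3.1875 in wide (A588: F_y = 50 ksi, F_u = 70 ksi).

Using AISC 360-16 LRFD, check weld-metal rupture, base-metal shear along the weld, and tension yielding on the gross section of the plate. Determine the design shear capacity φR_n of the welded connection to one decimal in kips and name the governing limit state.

29.0 kips (weld metal governs)

Weld metal: throat = 0.707×0.25 = 0.17675 in, L = 4.5625 in. φR_n = 0.75 × 0.6 × 80 × 0.17675 × 4.5625 = 29.0 kips.
Base metal shear (0.25 in plate): yield φR_n = 1.0×0.6×50×0.25×4.5625 = 34.2 kips; rupture φR_n = 0.75×0.6×70×0.25×4.5625 = 35.9 kips; take 34.2 kips (yield).
Tension yield (gross): A_g = 3.1875×0.25 = 0.79688 in². φR_n = 0.90 × 50 × 0.79688 = 35.9 kips.
Governing: min(29.0, 34.2, 35.9) = 29.0 kips → weld metal.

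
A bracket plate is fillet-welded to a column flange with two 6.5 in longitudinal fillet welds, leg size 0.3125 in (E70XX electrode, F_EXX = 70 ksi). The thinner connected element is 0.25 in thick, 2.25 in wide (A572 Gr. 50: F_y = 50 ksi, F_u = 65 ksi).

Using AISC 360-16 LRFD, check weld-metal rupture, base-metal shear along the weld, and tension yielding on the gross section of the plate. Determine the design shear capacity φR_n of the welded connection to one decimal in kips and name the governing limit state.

25.3 kips (gross-section yield governs)

Weld metal: throat = 0.707×0.3125 = 0.22094 in, L = 2×6.5 = 13 in. φR_n = 0.75 × 0.6 × 70 × 0.22094 × 13 = 90.5 kips.
Base metal shear (0.25 in plate): yield φR_n = 1.0×0.6×50×0.25×13 = 97.5 kips; rupture φR_n = 0.75×0.6×65×0.25×13 = 95.1 kips; take 95.1 kips (rupture).
Tension yield (gross): A_g = 2.25×0.25 = 0.5625 in². φR_n = 0.90 × 50 × 0.5625 = 25.3 kips.
Governing: min(90.5, 95.1, 25.3) = 25.3 kips → gross-section yield.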